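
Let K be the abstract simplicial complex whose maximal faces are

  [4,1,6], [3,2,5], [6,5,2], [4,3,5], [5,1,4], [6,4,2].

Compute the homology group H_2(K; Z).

H_2 = 0.

We work with the vertex ordering 1 < 2 < 3 < 4 < 5 < 6. The simplices of K, each written with vertices in increasing order, are:

  0-simplices (6): [1], [2], [3], [4], [5], [6]
  1-simplices (12): [1,4], [1,5], [1,6], [2,3], [2,4], [2,5], [2,6], [3,4], [3,5], [4,5], [4,6], [5,6]
  2-simplices (6): [1,4,5], [1,4,6], [2,3,5], [2,4,6], [2,5,6], [3,4,5]

giving chain groups C_0 ≅ Z^6, C_1 ≅ Z^12, C_2 ≅ Z^6.

Boundary ∂_1: C_1 → C_0 is given by ∂[p,q] = [q] − [p]. For instance
  ∂[1,5] = [5] − [1].
As a 6×12 matrix over Z this has rank 5, with invariant factors (1,1,1,1,1).

Boundary ∂_2: C_2 → C_1 sends each 2-simplex [p,q,r] to [q,r] − [p,r] + [p,q]. For instance
  ∂[2,5,6] = [5,6] − [2,6] + [2,5],
  ∂[3,4,5] = [4,5] − [3,5] + [3,4].
The 12×6 boundary matrix has rank 6 and Smith normal form diag(1,1,1,1,1,1).

Computing H_k = (kernel of ∂_k) / (image of ∂_{k+1}):

  H_2: rank ker ∂_2 − rank ∂_3 = (6 − 6) − 0 = 0, and there is no ∂_3, so H_2 ≅ 0.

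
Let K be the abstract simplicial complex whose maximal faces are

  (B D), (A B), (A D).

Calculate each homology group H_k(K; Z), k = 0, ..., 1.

H_0 ≅ Z,  H_1 ≅ Z.

Order the vertices as A < B < D. Listing each simplex with vertices in this order, K has dimension 1 with simplices:

  0-simplices (3): A, B, D
  1-simplices (3): AB, AD, BD

Hence C_0 ≅ Z^3, C_1 ≅ Z^3.

∂_1: C_1 → C_0 sends each edge [p,q] (with p < q) to q − p. For instance
  ∂BD = D − B.
As a 3×3 matrix over Z this has rank 2, with invariant factors (1,1).

Computing H_k = (kernel of ∂_k) / (image of ∂_{k+1}):

  H_0: rank C_0 − rank ∂_1 = 3 − 2 = 1, and the invariant factors of ∂_1 are all 1, so H_0 = Z.
  H_1: rank ker ∂_1 − rank ∂_2 = (3 − 2) − 0 = 1, and there is no ∂_2, so H_1 = Z.

As a check, the Euler characteristic is 3 − 3 = 0, which agrees with 1 − 1 = 0.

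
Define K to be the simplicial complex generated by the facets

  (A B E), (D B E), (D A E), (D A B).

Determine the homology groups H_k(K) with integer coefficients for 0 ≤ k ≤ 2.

H_0 ≅ Z,  H_1 = 0,  H_2 ≅ Z.

We work with the vertex ordering A < B < D < E. The simplices of K, each written with vertices in increasing order, are:

  0-simplices (4): A, B, D, E
  1-simplices (6): AB, AD, AE, BD, BE, DE
  2-simplices (4): ABD, ABE, ADE, BDE

giving chain groups C_0 ≅ Z^4, C_1 ≅ Z^6, C_2 ≅ Z^4.

Boundary ∂_1: C_1 → C_0 sends each edge [p,q] (with p < q) to q − p. For instance
  ∂AE = E − A.
As a 4×6 matrix over Z this has rank 3, with invariant factors (1,1,1).

∂_2: C_2 → C_1 acts by ∂[p,q,r] = [q,r] − [p,r] + [p,q]. For instance
  ∂BDE = DE − BE + BD,
  ∂ABE = BE − AE + AB.
This gives a 6×4 integer matrix of rank 3; reducing to Smith normal form yields diagonal entries (1,1,1).

From H_k ≅ ker(∂_k) / im(∂_{k+1}) we obtain:

  H_0: rank C_0 − rank ∂_1 = 4 − 3 = 1, and the invariant factors of ∂_1 are all 1, so H_0 = Z.
  H_1: rank ker ∂_1 − rank ∂_2 = (6 − 3) − 3 = 0, and the invariant factors of ∂_2 are all 1, so H_1 = 0.
  H_2: rank ker ∂_2 − rank ∂_3 = (4 − 3) − 0 = 1, and there is no ∂_3, so H_2 = Z.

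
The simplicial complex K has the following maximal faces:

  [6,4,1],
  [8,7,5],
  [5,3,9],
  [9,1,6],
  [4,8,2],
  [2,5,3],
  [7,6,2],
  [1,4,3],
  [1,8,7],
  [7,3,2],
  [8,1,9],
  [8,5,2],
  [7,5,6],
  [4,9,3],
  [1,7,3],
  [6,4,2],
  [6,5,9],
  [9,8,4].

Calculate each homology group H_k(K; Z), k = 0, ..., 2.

H_0 ≅ Z,  H_1 ≅ Z ⊕ Z/2Z,  H_2 = 0.

Order the vertices as 1 < 2 < 3 < 4 < 5 < 6 < 7 < 8 < 9. Listing each simplex with vertices in this order, K has dimension 2 with simplices:

  0-simplices (9): [1], [2], [3], [4], [5], [6], [7], [8], [9]
  1-simplices (27): (27 of them)
  2-simplices (18): [1,3,4], [1,3,7], [1,4,6], [1,6,9], [1,7,8], [1,8,9], [2,3,5], [2,3,7], [2,4,6], [2,4,8], [2,5,8], [2,6,7], [3,4,9], [3,5,9], [4,8,9], [5,6,7], [5,6,9], [5,7,8]

so the chain groups are C_0 ≅ Z^9, C_1 ≅ Z^27, C_2 ≅ Z^18.

∂_1: C_1 → C_0 sends each edge [p,q] (with p < q) to q − p. For instance
  ∂[5,8] = [8] − [5].
As a 9×27 matrix over Z this has rank 8, with invariant factors (1,1,1,1,1,1,1,1).

Boundary ∂_2: C_2 → C_1 sends each 2-simplex [p,q,r] to [q,r] − [p,r] + [p,q]. For instance
  ∂[2,6,7] = [6,7] − [2,7] + [2,6],
  ∂[2,3,7] = [3,7] − [2,7] + [2,3].
The 27×18 boundary matrix has rank 18 and Smith normal form diag(1,1,1,1,1,1,1,1,1,1,1,1,1,1,1,1,1,2).

Now H_k = ker ∂_k / im ∂_{k+1}, so:

  H_0: rank C_0 − rank ∂_1 = 9 − 8 = 1, and the invariant factors of ∂_1 are all 1, so H_0 = Z.
  H_1: rank ker ∂_1 − rank ∂_2 = (27 − 8) − 18 = 1, and ∂_2 has invariant factor 2 > 1, so H_1 = Z ⊕ Z/2Z.
  H_2: rank ker ∂_2 − rank ∂_3 = (18 − 18) − 0 = 0, and there is no ∂_3, so H_2 = 0.

As a check, the Euler characteristic is 9 − 27 + 18 = 0, which agrees with 1 − 1 + 0 = 0.
(K is a triangulation of the Klein bottle.)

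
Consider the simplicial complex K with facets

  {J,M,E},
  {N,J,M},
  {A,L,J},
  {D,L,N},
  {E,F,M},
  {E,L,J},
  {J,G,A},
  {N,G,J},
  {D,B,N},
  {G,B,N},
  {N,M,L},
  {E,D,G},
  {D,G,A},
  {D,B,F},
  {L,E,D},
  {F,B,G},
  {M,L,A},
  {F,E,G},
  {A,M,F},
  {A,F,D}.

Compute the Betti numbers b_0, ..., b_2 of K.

b_0 = 1, b_1 = 1, b_2 = 0.

Order the vertices as A < B < D < E < F < G < J < L < M < N. Listing each simplex with vertices in this order, K has dimension 2 with simplices:

  0-simplices (10): A, B, D, E, F, G, J, L, M, N
  1-simplices (30): AD, AF, AG, AJ, AL, AM, BD, BF, BG, BN, DE, DF, DG, DL, DN, EF, EG, EJ, EL, EM, FG, FM, GJ, GN, JL, JM, JN, LM, LN, MN
  2-simplices (20): ADF, ADG, AFM, AGJ, AJL, ALM, BDF, BDN, BFG, BGN, DEG, DEL, DLN, EFG, EFM, EJL, EJM, GJN, JMN, LMN

Hence C_0 ≅ Z^10, C_1 ≅ Z^30, C_2 ≅ Z^20.

Boundary ∂_1: C_1 → C_0 maps an edge to its endpoints' difference, ∂[p,q] = q − p.
As a 10×30 matrix over Z this has rank 9, with invariant factors (1,1,1,1,1,1,1,1,1).

∂_2: C_2 → C_1 acts by ∂[p,q,r] = [q,r] − [p,r] + [p,q]. For instance
  ∂AFM = FM − AM + AF,
  ∂DLN = LN − DN + DL.
This gives a 30×20 integer matrix of rank 20; reducing to Smith normal form yields diagonal entries (1,1,1,1,1,1,1,1,1,1,1,1,1,1,1,1,1,1,1,2).

From H_k ≅ ker(∂_k) / im(∂_{k+1}) we obtain:

  H_0: rank C_0 − rank ∂_1 = 10 − 9 = 1, and the invariant factors of ∂_1 are all 1, so H_0 = Z.
  H_1: rank ker ∂_1 − rank ∂_2 = (30 − 9) − 20 = 1, and ∂_2 has invariant factor 2 > 1, so H_1 = Z ⊕ Z/2.
  H_2: rank ker ∂_2 − rank ∂_3 = (20 − 20) − 0 = 0, and there is no ∂_3, so H_2 = 0.

(K is a triangulation of the Klein bottle.)

Hence the Betti numbers are b_0 = 1, b_1 = 1, b_2 = 0.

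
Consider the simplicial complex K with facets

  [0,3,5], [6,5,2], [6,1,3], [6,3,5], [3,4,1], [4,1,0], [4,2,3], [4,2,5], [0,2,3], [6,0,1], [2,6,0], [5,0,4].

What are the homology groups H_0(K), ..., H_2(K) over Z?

H_0 = Z,  H_1 = Z_2,  H_2 = 0.

Order the vertices as 0 < 1 < 2 < 3 < 4 < 5 < 6. Listing each simplex with vertices in this order, K has dimension 2 with simplices:

  0-simplices (7): [0], [1], [2], [3], [4], [5], [6]
  1-simplices (18): [0,1], [0,2], [0,3], [0,4], [0,5], [0,6], [1,3], [1,4], [1,6], [2,3], [2,4], [2,5], [2,6], [3,4], [3,5], [3,6], [4,5], [5,6]
  2-simplices (12): [0,1,4], [0,1,6], [0,2,3], [0,2,6], [0,3,5], [0,4,5], [1,3,4], [1,3,6], [2,3,4], [2,4,5], [2,5,6], [3,5,6]

Hence C_0 ≅ Z^7, C_1 ≅ Z^18, C_2 ≅ Z^12.

The boundary map ∂_1: C_1 → C_0 is given by ∂[p,q] = [q] − [p]. For instance
  ∂[0,1] = [1] − [0].
The resulting 7×18 matrix has rank 6, and its Smith normal form has invariant factors (1,1,1,1,1,1).

∂_2: C_2 → C_1 maps a triangle to the signed sum of its edges. For instance
  ∂[1,3,6] = [3,6] − [1,6] + [1,3],
  ∂[3,5,6] = [5,6] − [3,6] + [3,5].
The resulting 18×12 matrix has rank 12, and its Smith normal form has invariant factors (1,1,1,1,1,1,1,1,1,1,1,2).

Computing H_k = (kernel of ∂_k) / (image of ∂_{k+1}):

  H_0: rank C_0 − rank ∂_1 = 7 − 6 = 1, and the invariant factors of ∂_1 are all 1, so H_0 ≅ Z.
  H_1: rank ker ∂_1 − rank ∂_2 = (18 − 6) − 12 = 0, and ∂_2 has invariant factor 2 > 1, so H_1 ≅ Z_2.
  H_2: rank ker ∂_2 − rank ∂_3 = (12 − 12) − 0 = 0, and there is no ∂_3, so H_2 ≅ 0.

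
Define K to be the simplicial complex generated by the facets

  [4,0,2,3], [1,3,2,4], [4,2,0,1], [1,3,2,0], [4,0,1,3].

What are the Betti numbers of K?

b_0 = 1, b_1 = 0, b_2 = 0, b_3 = 1.

Fix the vertex order 0 < 1 < 2 < 3 < 4 and write every simplex with vertices in increasing order. Then dim K = 3 and the simplices of K are:

  0-simplices (5): [0], [1], [2], [3], [4]
  1-simplices (10): [0,1], [0,2], [0,3], [0,4], [1,2], [1,3], [1,4], [2,3], [2,4], [3,4]
  2-simplices (10): [0,1,2], [0,1,3], [0,1,4], [0,2,3], [0,2,4], [0,3,4], [1,2,3], [1,2,4], [1,3,4], [2,3,4]
  3-simplices (5): [0,1,2,3], [0,1,2,4], [0,1,3,4], [0,2,3,4], [1,2,3,4]

so the chain groups are C_0 ≅ Z^5, C_1 ≅ Z^10, C_2 ≅ Z^10, C_3 ≅ Z^5.

∂_1: C_1 → C_0 maps an edge to its endpoints' difference, ∂[p,q] = q − p. For instance
  ∂[1,2] = [2] − [1].
The 5×10 boundary matrix has rank 4 and Smith normal form diag(1,1,1,1).

Boundary ∂_2: C_2 → C_1 maps a triangle to the signed sum of its edges. For instance
  ∂[0,1,4] = [1,4] − [0,4] + [0,1],
  ∂[0,1,2] = [1,2] − [0,2] + [0,1].
The resulting 10×10 matrix has rank 6, and its Smith normal form has invariant factors (1,1,1,1,1,1).

The boundary map ∂_3: C_3 → C_2 sends each 3-simplex σ to the alternating sum Σ_i (−1)^i (σ with its i-th vertex removed). For instance
  ∂[0,1,3,4] = [1,3,4] − [0,3,4] + [0,1,4] − [0,1,3],
  ∂[0,1,2,3] = [1,2,3] − [0,2,3] + [0,1,3] − [0,1,2].
The 10×5 boundary matrix has rank 4 and Smith normal form diag(1,1,1,1).

From H_k ≅ ker(∂_k) / im(∂_{k+1}) we obtain:

  H_0: rank C_0 − rank ∂_1 = 5 − 4 = 1, and the invariant factors of ∂_1 are all 1, so H_0 = Z.
  H_1: rank ker ∂_1 − rank ∂_2 = (10 − 4) − 6 = 0, and the invariant factors of ∂_2 are all 1, so H_1 = 0.
  H_2: rank ker ∂_2 − rank ∂_3 = (10 − 6) − 4 = 0, and the invariant factors of ∂_3 are all 1, so H_2 = 0.
  H_3: rank ker ∂_3 − rank ∂_4 = (5 − 4) − 0 = 1, and there is no ∂_4, so H_3 = Z.

Hence the Betti numbers are b_0 = 1, b_1 = 0, b_2 = 0, b_3 = 1.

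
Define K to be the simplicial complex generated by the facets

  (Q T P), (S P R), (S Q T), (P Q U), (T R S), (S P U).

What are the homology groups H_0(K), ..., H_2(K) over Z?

H_0 ≅ Z,  H_1 ≅ Z,  H_2 = 0.

K has 6 vertices, 12 edges, 6 triangles.
rank ∂_0 = 0, rank ∂_1 = 5 ⇒ b_0 = 6 − 0 − 5 = 1; all invariant factors of ∂_1 are 1 so no torsion. So H_0 = Z.
rank ∂_1 = 5, rank ∂_2 = 6 ⇒ b_1 = 12 − 5 − 6 = 1; all invariant factors of ∂_2 are 1 so no torsion. So H_1 = Z.
rank ∂_2 = 6, rank ∂_3 = 0 ⇒ b_2 = 6 − 6 − 0 = 0. So H_2 = 0.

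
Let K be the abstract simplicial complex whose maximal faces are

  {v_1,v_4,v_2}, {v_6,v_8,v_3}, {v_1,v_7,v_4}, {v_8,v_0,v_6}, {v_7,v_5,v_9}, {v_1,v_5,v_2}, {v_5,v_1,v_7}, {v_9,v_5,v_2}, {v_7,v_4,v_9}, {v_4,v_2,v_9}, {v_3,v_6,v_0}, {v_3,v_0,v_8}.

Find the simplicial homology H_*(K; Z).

K has 10 vertices, 18 edges, 12 triangles.
rank ∂_0 = 0, rank ∂_1 = 8 ⇒ b_0 = 10 − 0 − 8 = 2; all invariant factors of ∂_1 are 1 so no torsion. So H_0 ≅ Z^2.
rank ∂_1 = 8, rank ∂_2 = 10 ⇒ b_1 = 18 − 8 − 10 = 0; all invariant factors of ∂_2 are 1 so no torsion. So H_1 ≅ 0.
rank ∂_2 = 10, rank ∂_3 = 0 ⇒ b_2 = 12 − 10 − 0 = 2. So H_2 ≅ Z^2.

H_0 ≅ Z^2,  H_1 = 0,  H_2 ≅ Z^2.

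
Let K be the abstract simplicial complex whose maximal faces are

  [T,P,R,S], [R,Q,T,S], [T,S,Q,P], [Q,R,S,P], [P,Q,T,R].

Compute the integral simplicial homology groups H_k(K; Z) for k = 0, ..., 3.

Order the vertices as P < Q < R < S < T. Listing each simplex with vertices in this order, K has dimension 3 with simplices:

  0-simplices (5): P, Q, R, S, T
  1-simplices (10): PQ, PR, PS, PT, QR, QS, QT, RS, RT, ST
  2-simplices (10): PQR, PQS, PQT, PRS, PRT, PST, QRS, QRT, QST, RST
  3-simplices (5): PQRS, PQRT, PQST, PRST, QRST

so the chain groups are C_0 ≅ Z^5, C_1 ≅ Z^10, C_2 ≅ Z^10, C_3 ≅ Z^5.

The boundary map ∂_1: C_1 → C_0 maps an edge to its endpoints' difference, ∂[p,q] = q − p.
The resulting 5×10 matrix has rank 4, and its Smith normal form has invariant factors (1,1,1,1).

The boundary map ∂_2: C_2 → C_1 acts by ∂[p,q,r] = [q,r] − [p,r] + [p,q]. For instance
  ∂PST = ST − PT + PS,
  ∂PQS = QS − PS + PQ.
As a 10×10 matrix over Z this has rank 6, with invariant factors (1,1,1,1,1,1).

∂_3: C_3 → C_2 sends each 3-simplex σ to the alternating sum Σ_i (−1)^i (σ with its i-th vertex removed). For instance
  ∂QRST = RST − QST + QRT − QRS,
  ∂PQRS = QRS − PRS + PQS − PQR.
As a 10×5 matrix over Z this has rank 4, with invariant factors (1,1,1,1).

Now H_k = ker ∂_k / im ∂_{k+1}, so:

  H_0: rank C_0 − rank ∂_1 = 5 − 4 = 1, and the invariant factors of ∂_1 are all 1, so H_0 = Z.
  H_1: rank ker ∂_1 − rank ∂_2 = (10 − 4) − 6 = 0, and the invariant factors of ∂_2 are all 1, so H_1 = 0.
  H_2: rank ker ∂_2 − rank ∂_3 = (10 − 6) − 4 = 0, and the invariant factors of ∂_3 are all 1, so H_2 = 0.
  H_3: rank ker ∂_3 − rank ∂_4 = (5 − 4) − 0 = 1, and there is no ∂_4, so H_3 = Z.

As a check, the Euler characteristic is 5 − 10 + 10 − 5 = 0, which agrees with 1 − 0 + 0 − 1 = 0.
(K is a triangulation of the 3-sphere S^3.)

H_0 ≅ Z,  H_1 = 0,  H_2 = 0,  H_3 ≅ Z.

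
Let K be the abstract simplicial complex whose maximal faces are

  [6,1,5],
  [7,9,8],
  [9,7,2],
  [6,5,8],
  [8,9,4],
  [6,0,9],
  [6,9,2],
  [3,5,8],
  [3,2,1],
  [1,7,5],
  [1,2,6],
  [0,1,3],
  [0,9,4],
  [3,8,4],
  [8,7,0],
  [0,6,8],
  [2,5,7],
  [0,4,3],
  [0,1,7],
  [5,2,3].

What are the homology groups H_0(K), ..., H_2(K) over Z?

Order the vertices as 0 < 1 < 2 < 3 < 4 < 5 < 6 < 7 < 8 < 9. Listing each simplex with vertices in this order, K has dimension 2 with simplices:

  0-simplices (10): [0], [1], [2], [3], [4], [5], [6], [7], [8], [9]
  1-simplices (30): (30 of them)
  2-simplices (20): (20 of them)

Hence C_0 ≅ Z^10, C_1 ≅ Z^30, C_2 ≅ Z^20.

Boundary ∂_1: C_1 → C_0 is given by ∂[p,q] = [q] − [p].
The 10×30 boundary matrix has rank 9 and Smith normal form diag(1,1,1,1,1,1,1,1,1).

Boundary ∂_2: C_2 → C_1 maps a triangle to the signed sum of its edges. For instance
  ∂[2,7,9] = [7,9] − [2,9] + [2,7],
  ∂[4,8,9] = [8,9] − [4,9] + [4,8].
The 30×20 boundary matrix has rank 20 and Smith normal form diag(1,1,1,1,1,1,1,1,1,1,1,1,1,1,1,1,1,1,1,2).

Reading off H_k = ker ∂_k / im ∂_{k+1}:

  H_0: rank C_0 − rank ∂_1 = 10 − 9 = 1, and the invariant factors of ∂_1 are all 1, so H_0 = Z.
  H_1: rank ker ∂_1 − rank ∂_2 = (30 − 9) − 20 = 1, and ∂_2 has invariant factor 2 > 1, so H_1 = Z ⊕ Z/2Z.
  H_2: rank ker ∂_2 − rank ∂_3 = (20 − 20) − 0 = 0, and there is no ∂_3, so H_2 = 0.

As a check, the Euler characteristic is 10 − 30 + 20 = 0, which agrees with 1 − 1 + 0 = 0.

H_0 ≅ Z,  H_1 ≅ Z ⊕ Z/2Z,  H_2 = 0.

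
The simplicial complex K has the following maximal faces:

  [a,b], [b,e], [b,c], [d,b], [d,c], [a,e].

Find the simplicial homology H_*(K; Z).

Fix the vertex order a < b < c < d < e and write every simplex with vertices in increasing order. Then dim K = 1 and the simplices of K are:

  0-simplices (5): a, b, c, d, e
  1-simplices (6): ab, ae, bc, bd, be, cd

so the chain groups are C_0 ≅ Z^5, C_1 ≅ Z^6.

Boundary ∂_1: C_1 → C_0 sends each edge [p,q] (with p < q) to q − p.
The resulting 5×6 matrix has rank 4, and its Smith normal form has invariant factors (1,1,1,1).

From H_k ≅ ker(∂_k) / im(∂_{k+1}) we obtain:

  H_0: rank C_0 − rank ∂_1 = 5 − 4 = 1, and the invariant factors of ∂_1 are all 1, so H_0 = Z.
  H_1: rank ker ∂_1 − rank ∂_2 = (6 − 4) − 0 = 2, and there is no ∂_2, so H_1 = Z^2.

H_0 = Z,  H_1 = Z^2.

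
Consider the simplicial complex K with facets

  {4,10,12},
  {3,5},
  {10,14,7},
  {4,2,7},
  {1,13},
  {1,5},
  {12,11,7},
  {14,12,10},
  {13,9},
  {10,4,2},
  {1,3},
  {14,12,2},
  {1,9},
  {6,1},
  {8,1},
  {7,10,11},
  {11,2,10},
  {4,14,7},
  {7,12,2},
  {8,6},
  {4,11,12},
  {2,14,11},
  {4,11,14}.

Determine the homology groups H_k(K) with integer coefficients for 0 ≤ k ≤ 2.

H_0 = Z^2,  H_1 = Z^5,  H_2 = Z.

Take the total order 1 < 2 < 3 < 4 < 5 < 6 < 7 < 8 < 9 < 10 < 11 < 12 < 13 < 14 on the vertex set. Then K (dimension 2) consists of the simplices:

  0-simplices (14): [1], [2], [3], [4], [5], [6], [7], [8], [9], [10], [11], [12], [13], [14]
  1-simplices (30): (30 of them)
  2-simplices (14): [2,4,7], [2,4,10], [2,7,12], [2,10,11], [2,11,14], [2,12,14], [4,7,14], [4,10,12], [4,11,12], [4,11,14], [7,10,11], [7,10,14], [7,11,12], [10,12,14]

Hence C_0 ≅ Z^14, C_1 ≅ Z^30, C_2 ≅ Z^14.

∂_1: C_1 → C_0 maps an edge to its endpoints' difference, ∂[p,q] = q − p.
The resulting 14×30 matrix has rank 12, and its Smith normal form has invariant factors (1,1,1,1,1,1,1,1,1,1,1,1).

Boundary ∂_2: C_2 → C_1 maps a triangle to the signed sum of its edges. For instance
  ∂[4,10,12] = [10,12] − [4,12] + [4,10],
  ∂[10,12,14] = [12,14] − [10,14] + [10,12].
The resulting 30×14 matrix has rank 13, and its Smith normal form has invariant factors (1,1,1,1,1,1,1,1,1,1,1,1,1).

From H_k ≅ ker(∂_k) / im(∂_{k+1}) we obtain:

  H_0: rank C_0 − rank ∂_1 = 14 − 12 = 2, and the invariant factors of ∂_1 are all 1, so H_0 = Z^2.
  H_1: rank ker ∂_1 − rank ∂_2 = (30 − 12) − 13 = 5, and the invariant factors of ∂_2 are all 1, so H_1 = Z^5.
  H_2: rank ker ∂_2 − rank ∂_3 = (14 − 13) − 0 = 1, and there is no ∂_3, so H_2 = Z.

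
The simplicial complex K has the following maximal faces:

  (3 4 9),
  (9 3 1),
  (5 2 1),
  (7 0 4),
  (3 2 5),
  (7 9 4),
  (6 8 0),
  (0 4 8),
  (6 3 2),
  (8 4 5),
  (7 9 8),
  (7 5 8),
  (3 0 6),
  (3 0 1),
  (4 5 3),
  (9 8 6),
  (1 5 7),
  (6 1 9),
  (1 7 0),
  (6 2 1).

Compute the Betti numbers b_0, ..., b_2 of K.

Order the vertices as 0 < 1 < 2 < 3 < 4 < 5 < 6 < 7 < 8 < 9. Listing each simplex with vertices in this order, K has dimension 2 with simplices:

  0-simplices (10): [0], [1], [2], [3], [4], [5], [6], [7], [8], [9]
  1-simplices (30): (30 of them)
  2-simplices (20): (20 of them)

Hence C_0 ≅ Z^10, C_1 ≅ Z^30, C_2 ≅ Z^20.

Boundary ∂_1: C_1 → C_0 sends each edge [p,q] (with p < q) to q − p. For instance
  ∂[7,9] = [9] − [7].
This gives a 10×30 integer matrix of rank 9; reducing to Smith normal form yields diagonal entries (1,1,1,1,1,1,1,1,1).

∂_2: C_2 → C_1 acts by ∂[p,q,r] = [q,r] − [p,r] + [p,q]. For instance
  ∂[1,2,6] = [2,6] − [1,6] + [1,2],
  ∂[3,4,5] = [4,5] − [3,5] + [3,4].
As a 30×20 matrix over Z this has rank 20, with invariant factors (1,1,1,1,1,1,1,1,1,1,1,1,1,1,1,1,1,1,1,2).

Now H_k = ker ∂_k / im ∂_{k+1}, so:

  H_0: rank C_0 − rank ∂_1 = 10 − 9 = 1, and the invariant factors of ∂_1 are all 1, so H_0 = Z.
  H_1: rank ker ∂_1 − rank ∂_2 = (30 − 9) − 20 = 1, and ∂_2 has invariant factor 2 > 1, so H_1 = Z ⊕ Z/2.
  H_2: rank ker ∂_2 − rank ∂_3 = (20 − 20) − 0 = 0, and there is no ∂_3, so H_2 = 0.

As a check, the Euler characteristic is 10 − 30 + 20 = 0, which agrees with 1 − 1 + 0 = 0.
(K is a triangulation of the Klein bottle.)

Hence the Betti numbers are b_0 = 1, b_1 = 1, b_2 = 0.

b_0 = 1, b_1 = 1, b_2 = 0.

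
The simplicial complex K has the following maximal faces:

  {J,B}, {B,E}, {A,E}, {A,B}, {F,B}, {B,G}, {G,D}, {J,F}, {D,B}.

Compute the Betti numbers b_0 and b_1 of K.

b_0 = 1, b_1 = 3.

Order the vertices as A < B < D < E < F < G < J. Listing each simplex with vertices in this order, K has dimension 1 with simplices:

  0-simplices (7): A, B, D, E, F, G, J
  1-simplices (9): AB, AE, BD, BE, BF, BG, BJ, DG, FJ

Hence C_0 ≅ Z^7, C_1 ≅ Z^9.

The boundary map ∂_1: C_1 → C_0 maps an edge to its endpoints' difference, ∂[p,q] = q − p.
This gives a 7×9 integer matrix of rank 6; reducing to Smith normal form yields diagonal entries (1,1,1,1,1,1).

Computing H_k = (kernel of ∂_k) / (image of ∂_{k+1}):

  H_0: rank C_0 − rank ∂_1 = 7 − 6 = 1, and the invariant factors of ∂_1 are all 1, so H_0 = Z.
  H_1: rank ker ∂_1 − rank ∂_2 = (9 − 6) − 0 = 3, and there is no ∂_2, so H_1 = Z^3.

As a check, the Euler characteristic is 7 − 9 = -2, which agrees with 1 − 3 = -2.

Hence the Betti numbers are b_0 = 1, b_1 = 3.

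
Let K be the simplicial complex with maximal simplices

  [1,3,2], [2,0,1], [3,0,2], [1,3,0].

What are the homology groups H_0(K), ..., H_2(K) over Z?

We work with the vertex ordering 0 < 1 < 2 < 3. The simplices of K, each written with vertices in increasing order, are:

  0-simplices (4): [0], [1], [2], [3]
  1-simplices (6): [0,1], [0,2], [0,3], [1,2], [1,3], [2,3]
  2-simplices (4): [0,1,2], [0,1,3], [0,2,3], [1,2,3]

so the chain groups are C_0 ≅ Z^4, C_1 ≅ Z^6, C_2 ≅ Z^4.

∂_1: C_1 → C_0 sends each edge [p,q] (with p < q) to q − p. For instance
  ∂[0,3] = [3] − [0].
This gives a 4×6 integer matrix of rank 3; reducing to Smith normal form yields diagonal entries (1,1,1).

Boundary ∂_2: C_2 → C_1 acts by ∂[p,q,r] = [q,r] − [p,r] + [p,q]. For instance
  ∂[1,2,3] = [2,3] − [1,3] + [1,2],
  ∂[0,1,2] = [1,2] − [0,2] + [0,1].
The 6×4 boundary matrix has rank 3 and Smith normal form diag(1,1,1).

Reading off H_k = ker ∂_k / im ∂_{k+1}:

  H_0: rank C_0 − rank ∂_1 = 4 − 3 = 1, and the invariant factors of ∂_1 are all 1, so H_0 ≅ Z.
  H_1: rank ker ∂_1 − rank ∂_2 = (6 − 3) − 3 = 0, and the invariant factors of ∂_2 are all 1, so H_1 ≅ 0.
  H_2: rank ker ∂_2 − rank ∂_3 = (4 − 3) − 0 = 1, and there is no ∂_3, so H_2 ≅ Z.

As a check, the Euler characteristic is 4 − 6 + 4 = 2, which agrees with 1 − 0 + 1 = 2.
(K is a triangulation of the 2-sphere S^2.)

H_0 = Z,  H_1 = 0,  H_2 = Z.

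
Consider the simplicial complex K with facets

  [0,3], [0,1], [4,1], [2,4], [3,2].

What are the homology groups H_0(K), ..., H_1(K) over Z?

We work with the vertex ordering 0 < 1 < 2 < 3 < 4. The simplices of K, each written with vertices in increasing order, are:

  0-simplices (5): [0], [1], [2], [3], [4]
  1-simplices (5): [0,1], [0,3], [1,4], [2,3], [2,4]

Hence C_0 ≅ Z^5, C_1 ≅ Z^5.

Boundary ∂_1: C_1 → C_0 is given by ∂[p,q] = [q] − [p]. For instance
  ∂[0,1] = [1] − [0].
The resulting 5×5 matrix has rank 4, and its Smith normal form has invariant factors (1,1,1,1).

Now H_k = ker ∂_k / im ∂_{k+1}, so:

  H_0: rank C_0 − rank ∂_1 = 5 − 4 = 1, and the invariant factors of ∂_1 are all 1, so H_0 = Z.
  H_1: rank ker ∂_1 − rank ∂_2 = (5 − 4) − 0 = 1, and there is no ∂_2, so H_1 = Z.

H_0 = Z,  H_1 = Z.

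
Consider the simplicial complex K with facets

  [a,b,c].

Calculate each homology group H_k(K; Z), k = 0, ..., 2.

H_0 = Z,  H_1 = 0,  H_2 = 0.

Fix the vertex order a < b < c and write every simplex with vertices in increasing order. Then dim K = 2 and the simplices of K are:

  0-simplices (3): a, b, c
  1-simplices (3): ab, ac, bc
  2-simplices (1): abc

Hence C_0 ≅ Z^3, C_1 ≅ Z^3, C_2 ≅ Z^1.

Boundary ∂_1: C_1 → C_0 maps an edge to its endpoints' difference, ∂[p,q] = q − p.
The 3×3 boundary matrix has rank 2 and Smith normal form diag(1,1).

∂_2: C_2 → C_1 acts by ∂[p,q,r] = [q,r] − [p,r] + [p,q]. For instance
  ∂abc = bc − ac + ab.
The 3×1 boundary matrix has rank 1 and Smith normal form diag(1).

Reading off H_k = ker ∂_k / im ∂_{k+1}:

  H_0: rank C_0 − rank ∂_1 = 3 − 2 = 1, and the invariant factors of ∂_1 are all 1, so H_0 ≅ Z.
  H_1: rank ker ∂_1 − rank ∂_2 = (3 − 2) − 1 = 0, and the invariant factors of ∂_2 are all 1, so H_1 ≅ 0.
  H_2: rank ker ∂_2 − rank ∂_3 = (1 − 1) − 0 = 0, and there is no ∂_3, so H_2 ≅ 0.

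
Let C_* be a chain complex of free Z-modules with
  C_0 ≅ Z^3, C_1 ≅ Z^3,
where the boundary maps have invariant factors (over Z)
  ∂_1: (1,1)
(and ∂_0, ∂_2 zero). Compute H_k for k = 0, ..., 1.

H_0 ≅ Z,  H_1 ≅ Z.

H_0: b_0 = 3 − 0 − 2 = 1; torsion from ∂_1 factors > 1: none. So H_0 ≅ Z.
H_1: b_1 = 3 − 2 − 0 = 1; torsion from ∂_2 factors > 1: none. So H_1 ≅ Z.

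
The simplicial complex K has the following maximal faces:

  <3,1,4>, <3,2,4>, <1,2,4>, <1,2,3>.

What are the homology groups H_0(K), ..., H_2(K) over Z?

Take the total order 1 < 2 < 3 < 4 on the vertex set. Then K (dimension 2) consists of the simplices:

  0-simplices (4): [1], [2], [3], [4]
  1-simplices (6): [1,2], [1,3], [1,4], [2,3], [2,4], [3,4]
  2-simplices (4): [1,2,3], [1,2,4], [1,3,4], [2,3,4]

so the chain groups are C_0 ≅ Z^4, C_1 ≅ Z^6, C_2 ≅ Z^4.

The boundary map ∂_1: C_1 → C_0 sends each edge [p,q] (with p < q) to q − p.
The resulting 4×6 matrix has rank 3, and its Smith normal form has invariant factors (1,1,1).

Boundary ∂_2: C_2 → C_1 sends each 2-simplex [p,q,r] to [q,r] − [p,r] + [p,q]. For instance
  ∂[1,3,4] = [3,4] − [1,4] + [1,3],
  ∂[1,2,4] = [2,4] − [1,4] + [1,2].
The 6×4 boundary matrix has rank 3 and Smith normal form diag(1,1,1).

Now H_k = ker ∂_k / im ∂_{k+1}, so:

  H_0: rank C_0 − rank ∂_1 = 4 − 3 = 1, and the invariant factors of ∂_1 are all 1, so H_0 ≅ Z.
  H_1: rank ker ∂_1 − rank ∂_2 = (6 − 3) − 3 = 0, and the invariant factors of ∂_2 are all 1, so H_1 ≅ 0.
  H_2: rank ker ∂_2 − rank ∂_3 = (4 − 3) − 0 = 1, and there is no ∂_3, so H_2 ≅ Z.

(K is a triangulation of the 2-sphere S^2.)

H_0 = Z,  H_1 = 0,  H_2 = Z.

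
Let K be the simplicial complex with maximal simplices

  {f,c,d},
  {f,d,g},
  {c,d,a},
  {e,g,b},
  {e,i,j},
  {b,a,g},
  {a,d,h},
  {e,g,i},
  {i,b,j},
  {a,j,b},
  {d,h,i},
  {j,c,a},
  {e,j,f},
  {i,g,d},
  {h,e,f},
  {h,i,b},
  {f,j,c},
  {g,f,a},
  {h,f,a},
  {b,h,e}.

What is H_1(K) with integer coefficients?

Take the total order a < b < c < d < e < f < g < h < i < j on the vertex set. Then K (dimension 2) consists of the simplices:

  0-simplices (10): a, b, c, d, e, f, g, h, i, j
  1-simplices (30): ab, ac, ad, af, ag, ah, aj, be, bg, bh, bi, bj, cd, cf, cj, df, dg, dh, di, ef, eg, eh, ei, ej, fg, fh, fj, gi, hi, ij
  2-simplices (20): abg, abj, acd, acj, adh, afg, afh, beg, beh, bhi, bij, cdf, cfj, dfg, dgi, dhi, efh, efj, egi, eij

giving chain groups C_0 ≅ Z^10, C_1 ≅ Z^30, C_2 ≅ Z^20.

The boundary map ∂_1: C_1 → C_0 is given by ∂[p,q] = [q] − [p].
As a 10×30 matrix over Z this has rank 9, with invariant factors (1,1,1,1,1,1,1,1,1).

∂_2: C_2 → C_1 acts by ∂[p,q,r] = [q,r] − [p,r] + [p,q]. For instance
  ∂cdf = df − cf + cd,
  ∂dfg = fg − dg + df.
This gives a 30×20 integer matrix of rank 20; reducing to Smith normal form yields diagonal entries (1,1,1,1,1,1,1,1,1,1,1,1,1,1,1,1,1,1,1,2).

From H_k ≅ ker(∂_k) / im(∂_{k+1}) we obtain:

  H_1: rank ker ∂_1 − rank ∂_2 = (30 − 9) − 20 = 1, and ∂_2 has invariant factor 2 > 1, so H_1 = Z ⊕ Z/2Z.

H_1 = Z ⊕ Z/2Z.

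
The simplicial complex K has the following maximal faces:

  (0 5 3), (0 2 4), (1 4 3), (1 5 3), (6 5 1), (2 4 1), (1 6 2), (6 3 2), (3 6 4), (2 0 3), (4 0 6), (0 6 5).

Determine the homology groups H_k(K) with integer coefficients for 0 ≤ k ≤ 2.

H_0 ≅ Z,  H_1 ≅ Z/2,  H_2 = 0.

We work with the vertex ordering 0 < 1 < 2 < 3 < 4 < 5 < 6. The simplices of K, each written with vertices in increasing order, are:

  0-simplices (7): [0], [1], [2], [3], [4], [5], [6]
  1-simplices (18): [0,2], [0,3], [0,4], [0,5], [0,6], [1,2], [1,3], [1,4], [1,5], [1,6], [2,3], [2,4], [2,6], [3,4], [3,5], [3,6], [4,6], [5,6]
  2-simplices (12): [0,2,3], [0,2,4], [0,3,5], [0,4,6], [0,5,6], [1,2,4], [1,2,6], [1,3,4], [1,3,5], [1,5,6], [2,3,6], [3,4,6]

so the chain groups are C_0 ≅ Z^7, C_1 ≅ Z^18, C_2 ≅ Z^12.

Boundary ∂_1: C_1 → C_0 is given by ∂[p,q] = [q] − [p]. For instance
  ∂[1,5] = [5] − [1].
As a 7×18 matrix over Z this has rank 6, with invariant factors (1,1,1,1,1,1).

The boundary map ∂_2: C_2 → C_1 sends each 2-simplex [p,q,r] to [q,r] − [p,r] + [p,q]. For instance
  ∂[1,3,5] = [3,5] − [1,5] + [1,3],
  ∂[1,3,4] = [3,4] − [1,4] + [1,3].
This gives a 18×12 integer matrix of rank 12; reducing to Smith normal form yields diagonal entries (1,1,1,1,1,1,1,1,1,1,1,2).

Now H_k = ker ∂_k / im ∂_{k+1}, so:

  H_0: rank C_0 − rank ∂_1 = 7 − 6 = 1, and the invariant factors of ∂_1 are all 1, so H_0 = Z.
  H_1: rank ker ∂_1 − rank ∂_2 = (18 − 6) − 12 = 0, and ∂_2 has invariant factor 2 > 1, so H_1 = Z/2.
  H_2: rank ker ∂_2 − rank ∂_3 = (12 − 12) − 0 = 0, and there is no ∂_3, so H_2 = 0.

As a check, the Euler characteristic is 7 − 18 + 12 = 1, which agrees with 1 − 0 + 0 = 1.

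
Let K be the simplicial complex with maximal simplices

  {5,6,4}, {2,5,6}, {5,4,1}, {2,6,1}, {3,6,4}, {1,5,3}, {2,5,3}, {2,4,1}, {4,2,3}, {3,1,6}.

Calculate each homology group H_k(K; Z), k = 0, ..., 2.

H_0 = Z,  H_1 = Z_2,  H_2 = 0.

Fix the vertex order 1 < 2 < 3 < 4 < 5 < 6 and write every simplex with vertices in increasing order. Then dim K = 2 and the simplices of K are:

  0-simplices (6): [1], [2], [3], [4], [5], [6]
  1-simplices (15): [1,2], [1,3], [1,4], [1,5], [1,6], [2,3], [2,4], [2,5], [2,6], [3,4], [3,5], [3,6], [4,5], [4,6], [5,6]
  2-simplices (10): [1,2,4], [1,2,6], [1,3,5], [1,3,6], [1,4,5], [2,3,4], [2,3,5], [2,5,6], [3,4,6], [4,5,6]

so the chain groups are C_0 ≅ Z^6, C_1 ≅ Z^15, C_2 ≅ Z^10.

∂_1: C_1 → C_0 is given by ∂[p,q] = [q] − [p].
This gives a 6×15 integer matrix of rank 5; reducing to Smith normal form yields diagonal entries (1,1,1,1,1).

∂_2: C_2 → C_1 sends each 2-simplex [p,q,r] to [q,r] − [p,r] + [p,q]. For instance
  ∂[2,3,5] = [3,5] − [2,5] + [2,3],
  ∂[2,5,6] = [5,6] − [2,6] + [2,5].
As a 15×10 matrix over Z this has rank 10, with invariant factors (1,1,1,1,1,1,1,1,1,2).

From H_k ≅ ker(∂_k) / im(∂_{k+1}) we obtain:

  H_0: rank C_0 − rank ∂_1 = 6 − 5 = 1, and the invariant factors of ∂_1 are all 1, so H_0 ≅ Z.
  H_1: rank ker ∂_1 − rank ∂_2 = (15 − 5) − 10 = 0, and ∂_2 has invariant factor 2 > 1, so H_1 ≅ Z_2.
  H_2: rank ker ∂_2 − rank ∂_3 = (10 − 10) − 0 = 0, and there is no ∂_3, so H_2 ≅ 0.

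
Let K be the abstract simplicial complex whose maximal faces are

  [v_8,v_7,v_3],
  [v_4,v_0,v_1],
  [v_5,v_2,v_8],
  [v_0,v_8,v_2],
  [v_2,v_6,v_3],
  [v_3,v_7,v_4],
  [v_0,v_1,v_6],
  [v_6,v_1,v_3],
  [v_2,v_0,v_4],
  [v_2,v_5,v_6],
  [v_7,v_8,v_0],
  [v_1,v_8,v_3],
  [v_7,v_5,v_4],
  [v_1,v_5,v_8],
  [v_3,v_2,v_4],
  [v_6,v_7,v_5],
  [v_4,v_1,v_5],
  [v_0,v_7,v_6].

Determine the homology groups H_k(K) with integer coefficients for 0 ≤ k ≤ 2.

H_0 = Z,  H_1 = Z^2,  H_2 = Z.

Take the total order v_0 < v_1 < v_2 < v_3 < v_4 < v_5 < v_6 < v_7 < v_8 on the vertex set. Then K (dimension 2) consists of the simplices:

  0-simplices (9): [v_0], [v_1], [v_2], [v_3], [v_4], [v_5], [v_6], [v_7], [v_8]
  1-simplices (27): (27 of them)
  2-simplices (18): (18 of them)

giving chain groups C_0 ≅ Z^9, C_1 ≅ Z^27, C_2 ≅ Z^18.

Boundary ∂_1: C_1 → C_0 is given by ∂[p,q] = [q] − [p].
The 9×27 boundary matrix has rank 8 and Smith normal form diag(1,1,1,1,1,1,1,1).

∂_2: C_2 → C_1 sends each 2-simplex [p,q,r] to [q,r] − [p,r] + [p,q]. For instance
  ∂[v_3,v_4,v_7] = [v_4,v_7] − [v_3,v_7] + [v_3,v_4],
  ∂[v_1,v_4,v_5] = [v_4,v_5] − [v_1,v_5] + [v_1,v_4].
The resulting 27×18 matrix has rank 17, and its Smith normal form has invariant factors (1,1,1,1,1,1,1,1,1,1,1,1,1,1,1,1,1).

From H_k ≅ ker(∂_k) / im(∂_{k+1}) we obtain:

  H_0: rank C_0 − rank ∂_1 = 9 − 8 = 1, and the invariant factors of ∂_1 are all 1, so H_0 ≅ Z.
  H_1: rank ker ∂_1 − rank ∂_2 = (27 − 8) − 17 = 2, and the invariant factors of ∂_2 are all 1, so H_1 ≅ Z^2.
  H_2: rank ker ∂_2 − rank ∂_3 = (18 − 17) − 0 = 1, and there is no ∂_3, so H_2 ≅ Z.

(K is a triangulation of the torus T^2.)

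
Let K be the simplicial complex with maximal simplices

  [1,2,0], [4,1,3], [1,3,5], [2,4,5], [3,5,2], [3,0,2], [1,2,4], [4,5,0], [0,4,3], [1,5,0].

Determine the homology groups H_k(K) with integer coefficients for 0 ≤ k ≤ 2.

H_0 = Z,  H_1 = Z/2,  H_2 = 0.

Fix the vertex order 0 < 1 < 2 < 3 < 4 < 5 and write every simplex with vertices in increasing order. Then dim K = 2 and the simplices of K are:

  0-simplices (6): [0], [1], [2], [3], [4], [5]
  1-simplices (15): [0,1], [0,2], [0,3], [0,4], [0,5], [1,2], [1,3], [1,4], [1,5], [2,3], [2,4], [2,5], [3,4], [3,5], [4,5]
  2-simplices (10): [0,1,2], [0,1,5], [0,2,3], [0,3,4], [0,4,5], [1,2,4], [1,3,4], [1,3,5], [2,3,5], [2,4,5]

so the chain groups are C_0 ≅ Z^6, C_1 ≅ Z^15, C_2 ≅ Z^10.

The boundary map ∂_1: C_1 → C_0 is given by ∂[p,q] = [q] − [p].
As a 6×15 matrix over Z this has rank 5, with invariant factors (1,1,1,1,1).

The boundary map ∂_2: C_2 → C_1 maps a triangle to the signed sum of its edges. For instance
  ∂[0,3,4] = [3,4] − [0,4] + [0,3],
  ∂[2,3,5] = [3,5] − [2,5] + [2,3].
This gives a 15×10 integer matrix of rank 10; reducing to Smith normal form yields diagonal entries (1,1,1,1,1,1,1,1,1,2).

Now H_k = ker ∂_k / im ∂_{k+1}, so:

  H_0: rank C_0 − rank ∂_1 = 6 − 5 = 1, and the invariant factors of ∂_1 are all 1, so H_0 ≅ Z.
  H_1: rank ker ∂_1 − rank ∂_2 = (15 − 5) − 10 = 0, and ∂_2 has invariant factor 2 > 1, so H_1 ≅ Z/2.
  H_2: rank ker ∂_2 − rank ∂_3 = (10 − 10) − 0 = 0, and there is no ∂_3, so H_2 ≅ 0.

As a check, the Euler characteristic is 6 − 15 + 10 = 1, which agrees with 1 − 0 + 0 = 1.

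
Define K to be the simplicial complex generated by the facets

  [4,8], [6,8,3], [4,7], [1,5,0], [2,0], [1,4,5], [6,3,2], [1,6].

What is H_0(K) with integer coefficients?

Order the vertices as 0 < 1 < 2 < 3 < 4 < 5 < 6 < 7 < 8. Listing each simplex with vertices in this order, K has dimension 2 with simplices:

  0-simplices (9): [0], [1], [2], [3], [4], [5], [6], [7], [8]
  1-simplices (14): [0,1], [0,2], [0,5], [1,4], [1,5], [1,6], [2,3], [2,6], [3,6], [3,8], [4,5], [4,7], [4,8], [6,8]
  2-simplices (4): [0,1,5], [1,4,5], [2,3,6], [3,6,8]

so the chain groups are C_0 ≅ Z^9, C_1 ≅ Z^14, C_2 ≅ Z^4.

Boundary ∂_1: C_1 → C_0 sends each edge [p,q] (with p < q) to q − p.
As a 9×14 matrix over Z this has rank 8, with invariant factors (1,1,1,1,1,1,1,1).

The boundary map ∂_2: C_2 → C_1 sends each 2-simplex [p,q,r] to [q,r] − [p,r] + [p,q]. For instance
  ∂[1,4,5] = [4,5] − [1,5] + [1,4],
  ∂[0,1,5] = [1,5] − [0,5] + [0,1].
The 14×4 boundary matrix has rank 4 and Smith normal form diag(1,1,1,1).

Computing H_k = (kernel of ∂_k) / (image of ∂_{k+1}):

  H_0: rank C_0 − rank ∂_1 = 9 − 8 = 1, and the invariant factors of ∂_1 are all 1, so H_0 ≅ Z.

H_0 = Z.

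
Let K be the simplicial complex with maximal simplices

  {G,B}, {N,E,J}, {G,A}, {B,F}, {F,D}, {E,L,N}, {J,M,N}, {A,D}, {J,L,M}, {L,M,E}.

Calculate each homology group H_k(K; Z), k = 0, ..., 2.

H_0 ≅ Z^2,  H_1 ≅ Z^2,  H_2 = 0.

Fix the vertex order A < B < D < E < F < G < J < L < M < N and write every simplex with vertices in increasing order. Then dim K = 2 and the simplices of K are:

  0-simplices (10): A, B, D, E, F, G, J, L, M, N
  1-simplices (15): AD, AG, BF, BG, DF, EJ, EL, EM, EN, JL, JM, JN, LM, LN, MN
  2-simplices (5): EJN, ELM, ELN, JLM, JMN

so the chain groups are C_0 ≅ Z^10, C_1 ≅ Z^15, C_2 ≅ Z^5.

Boundary ∂_1: C_1 → C_0 is given by ∂[p,q] = [q] − [p]. For instance
  ∂BG = G − B.
As a 10×15 matrix over Z this has rank 8, with invariant factors (1,1,1,1,1,1,1,1).

Boundary ∂_2: C_2 → C_1 sends each 2-simplex [p,q,r] to [q,r] − [p,r] + [p,q]. For instance
  ∂EJN = JN − EN + EJ,
  ∂ELM = LM − EM + EL.
The 15×5 boundary matrix has rank 5 and Smith normal form diag(1,1,1,1,1).

Reading off H_k = ker ∂_k / im ∂_{k+1}:

  H_0: rank C_0 − rank ∂_1 = 10 − 8 = 2, and the invariant factors of ∂_1 are all 1, so H_0 = Z^2.
  H_1: rank ker ∂_1 − rank ∂_2 = (15 − 8) − 5 = 2, and the invariant factors of ∂_2 are all 1, so H_1 = Z^2.
  H_2: rank ker ∂_2 − rank ∂_3 = (5 − 5) − 0 = 0, and there is no ∂_3, so H_2 = 0.

As a check, the Euler characteristic is 10 − 15 + 5 = 0, which agrees with 2 − 2 + 0 = 0.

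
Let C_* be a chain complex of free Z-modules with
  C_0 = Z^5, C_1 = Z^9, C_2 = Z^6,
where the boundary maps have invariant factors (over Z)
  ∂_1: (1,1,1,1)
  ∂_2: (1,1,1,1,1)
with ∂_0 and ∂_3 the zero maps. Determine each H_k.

H_0 = Z,  H_1 = 0,  H_2 = Z.

H_0: b_0 = 5 − 0 − 4 = 1; torsion from ∂_1 factors > 1: none. So H_0 = Z.
H_1: b_1 = 9 − 4 − 5 = 0; torsion from ∂_2 factors > 1: none. So H_1 = 0.
H_2: b_2 = 6 − 5 − 0 = 1; torsion from ∂_3 factors > 1: none. So H_2 = Z.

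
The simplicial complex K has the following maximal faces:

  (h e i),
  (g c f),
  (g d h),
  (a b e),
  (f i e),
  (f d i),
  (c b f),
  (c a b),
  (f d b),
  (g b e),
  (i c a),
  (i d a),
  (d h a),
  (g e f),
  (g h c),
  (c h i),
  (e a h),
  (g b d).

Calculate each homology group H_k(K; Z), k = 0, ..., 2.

H_0 ≅ Z,  H_1 ≅ Z ⊕ Z/2,  H_2 = 0.

We work with the vertex ordering a < b < c < d < e < f < g < h < i. The simplices of K, each written with vertices in increasing order, are:

  0-simplices (9): a, b, c, d, e, f, g, h, i
  1-simplices (27): ab, ac, ad, ae, ah, ai, bc, bd, be, bf, bg, cf, cg, ch, ci, df, dg, dh, di, ef, eg, eh, ei, fg, fi, gh, hi
  2-simplices (18): abc, abe, aci, adh, adi, aeh, bcf, bdf, bdg, beg, cfg, cgh, chi, dfi, dgh, efg, efi, ehi

Hence C_0 ≅ Z^9, C_1 ≅ Z^27, C_2 ≅ Z^18.

∂_1: C_1 → C_0 sends each edge [p,q] (with p < q) to q − p. For instance
  ∂ae = e − a.
The resulting 9×27 matrix has rank 8, and its Smith normal form has invariant factors (1,1,1,1,1,1,1,1).

Boundary ∂_2: C_2 → C_1 acts by ∂[p,q,r] = [q,r] − [p,r] + [p,q]. For instance
  ∂aeh = eh − ah + ae,
  ∂adh = dh − ah + ad.
This gives a 27×18 integer matrix of rank 18; reducing to Smith normal form yields diagonal entries (1,1,1,1,1,1,1,1,1,1,1,1,1,1,1,1,1,2).

Computing H_k = (kernel of ∂_k) / (image of ∂_{k+1}):

  H_0: rank C_0 − rank ∂_1 = 9 − 8 = 1, and the invariant factors of ∂_1 are all 1, so H_0 ≅ Z.
  H_1: rank ker ∂_1 − rank ∂_2 = (27 − 8) − 18 = 1, and ∂_2 has invariant factor 2 > 1, so H_1 ≅ Z ⊕ Z/2.
  H_2: rank ker ∂_2 − rank ∂_3 = (18 − 18) − 0 = 0, and there is no ∂_3, so H_2 ≅ 0.

As a check, the Euler characteristic is 9 − 27 + 18 = 0, which agrees with 1 − 1 + 0 = 0.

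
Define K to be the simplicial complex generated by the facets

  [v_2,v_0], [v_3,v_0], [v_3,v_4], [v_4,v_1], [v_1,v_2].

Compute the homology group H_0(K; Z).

Order the vertices as v_0 < v_1 < v_2 < v_3 < v_4. Listing each simplex with vertices in this order, K has dimension 1 with simplices:

  0-simplices (5): [v_0], [v_1], [v_2], [v_3], [v_4]
  1-simplices (5): [v_0,v_2], [v_0,v_3], [v_1,v_2], [v_1,v_4], [v_3,v_4]

giving chain groups C_0 ≅ Z^5, C_1 ≅ Z^5.

Boundary ∂_1: C_1 → C_0 sends each edge [p,q] (with p < q) to q − p.
This gives a 5×5 integer matrix of rank 4; reducing to Smith normal form yields diagonal entries (1,1,1,1).

Computing H_k = (kernel of ∂_k) / (image of ∂_{k+1}):

  H_0: rank C_0 − rank ∂_1 = 5 − 4 = 1, and the invariant factors of ∂_1 are all 1, so H_0 ≅ Z.

H_0 = Z.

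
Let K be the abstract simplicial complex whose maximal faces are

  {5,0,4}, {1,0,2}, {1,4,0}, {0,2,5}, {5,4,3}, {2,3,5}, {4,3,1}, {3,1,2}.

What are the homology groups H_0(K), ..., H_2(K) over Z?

H_0 ≅ Z,  H_1 = 0,  H_2 ≅ Z.

Take the total order 0 < 1 < 2 < 3 < 4 < 5 on the vertex set. Then K (dimension 2) consists of the simplices:

  0-simplices (6): [0], [1], [2], [3], [4], [5]
  1-simplices (12): [0,1], [0,2], [0,4], [0,5], [1,2], [1,3], [1,4], [2,3], [2,5], [3,4], [3,5], [4,5]
  2-simplices (8): [0,1,2], [0,1,4], [0,2,5], [0,4,5], [1,2,3], [1,3,4], [2,3,5], [3,4,5]

Hence C_0 ≅ Z^6, C_1 ≅ Z^12, C_2 ≅ Z^8.

Boundary ∂_1: C_1 → C_0 sends each edge [p,q] (with p < q) to q − p.
This gives a 6×12 integer matrix of rank 5; reducing to Smith normal form yields diagonal entries (1,1,1,1,1).

The boundary map ∂_2: C_2 → C_1 maps a triangle to the signed sum of its edges. For instance
  ∂[0,2,5] = [2,5] − [0,5] + [0,2],
  ∂[0,4,5] = [4,5] − [0,5] + [0,4].
The resulting 12×8 matrix has rank 7, and its Smith normal form has invariant factors (1,1,1,1,1,1,1).

Computing H_k = (kernel of ∂_k) / (image of ∂_{k+1}):

  H_0: rank C_0 − rank ∂_1 = 6 − 5 = 1, and the invariant factors of ∂_1 are all 1, so H_0 ≅ Z.
  H_1: rank ker ∂_1 − rank ∂_2 = (12 − 5) − 7 = 0, and the invariant factors of ∂_2 are all 1, so H_1 ≅ 0.
  H_2: rank ker ∂_2 − rank ∂_3 = (8 − 7) − 0 = 1, and there is no ∂_3, so H_2 ≅ Z.

(K is a triangulation of the 2-sphere S^2.)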